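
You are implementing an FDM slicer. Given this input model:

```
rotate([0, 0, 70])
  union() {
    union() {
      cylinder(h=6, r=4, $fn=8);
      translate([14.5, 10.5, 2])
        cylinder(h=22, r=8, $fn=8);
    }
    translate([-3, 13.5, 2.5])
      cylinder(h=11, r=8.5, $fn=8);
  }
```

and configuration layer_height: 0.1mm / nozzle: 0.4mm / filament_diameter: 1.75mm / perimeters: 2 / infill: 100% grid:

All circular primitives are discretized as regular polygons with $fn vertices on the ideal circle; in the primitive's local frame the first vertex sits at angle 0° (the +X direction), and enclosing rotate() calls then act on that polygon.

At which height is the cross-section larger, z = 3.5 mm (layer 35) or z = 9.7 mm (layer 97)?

layer 35 (z = 3.5 mm)

Layer 35 (z = 3.5): the r=4 cylinder gives a regular 8-gon of circumradius 4 (constant along its height) (area = (8/2)·4.000²·sin(360°/8) = 45.25 mm²); the r=8 cylinder at (14.5, 10.5) gives a regular 8-gon of circumradius 8 (constant along its height) (area = (8/2)·8.000²·sin(360°/8) = 181.02 mm²); Taking the union: the 2 present regions are separate (no shared area or edge), so areas and boundary lengths simply add and each stays a separate island — area = 226.27 mm²; the cylinder at (-3, 13.5): section is a regular 8-gon, circumradius r=8.5 (area = (8/2)·8.500²·sin(360°/8) = 204.35 mm²); Merging all regions: the 2 present regions are separate (no shared area or edge), so areas and boundary lengths simply add and each stays a separate island — area = 430.63 mm²; (whole slice rotated 70° about Z — lengths, areas and connectivity unchanged). So its area = 430.63 mm². Layer 97 (z = 9.7): the cylinder is absent (z outside [0, 6]); the cylinder at (14.5, 10.5): section is a regular 8-gon, circumradius r=8 (area = (8/2)·8.000²·sin(360°/8) = 181.02 mm²); Taking the union: only the r=8 cylinder at (14.5, 10.5) is present, so the union is just that shape — area = 181.02 mm²; the r=8.5 cylinder at (-3, 13.5) contributes a regular 8-gon of circumradius 8.5 (area = (8/2)·8.500²·sin(360°/8) = 204.35 mm²); Combining (union): the 2 present regions are separate (no shared area or edge), so areas and boundary lengths simply add and each stays a separate island — area = 385.37 mm²; (rotated 70° about Z; rotation is an isometry so areas/perimeters/island counts are preserved). So its area = 385.37 mm². Layer 35 is larger (430.63 vs 385.37 mm²).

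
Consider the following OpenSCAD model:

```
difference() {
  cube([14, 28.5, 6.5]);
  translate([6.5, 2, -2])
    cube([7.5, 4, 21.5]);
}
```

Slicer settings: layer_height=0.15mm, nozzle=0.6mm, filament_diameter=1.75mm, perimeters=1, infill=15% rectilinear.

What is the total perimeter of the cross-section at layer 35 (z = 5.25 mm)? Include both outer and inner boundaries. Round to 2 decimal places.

At z = 5.25 mm: the cube (footprint 14×28.5) is included at this height (perimeter 85.00 mm); the 7.5×4 cube at (6.5, 2) contributes its full rectangle (perimeter 23.00 mm); Taking the first minus the rest: starting from the 14×28.5 cube, the 7.5×4 cube at (6.5, 2) lies inside it touching the edge (removes its full 30.00 mm²) — boundary = 100.00 mm. Overall, the cross-section is a single solid region. Total boundary length (outer) = 100.00 mm.

100.00 mm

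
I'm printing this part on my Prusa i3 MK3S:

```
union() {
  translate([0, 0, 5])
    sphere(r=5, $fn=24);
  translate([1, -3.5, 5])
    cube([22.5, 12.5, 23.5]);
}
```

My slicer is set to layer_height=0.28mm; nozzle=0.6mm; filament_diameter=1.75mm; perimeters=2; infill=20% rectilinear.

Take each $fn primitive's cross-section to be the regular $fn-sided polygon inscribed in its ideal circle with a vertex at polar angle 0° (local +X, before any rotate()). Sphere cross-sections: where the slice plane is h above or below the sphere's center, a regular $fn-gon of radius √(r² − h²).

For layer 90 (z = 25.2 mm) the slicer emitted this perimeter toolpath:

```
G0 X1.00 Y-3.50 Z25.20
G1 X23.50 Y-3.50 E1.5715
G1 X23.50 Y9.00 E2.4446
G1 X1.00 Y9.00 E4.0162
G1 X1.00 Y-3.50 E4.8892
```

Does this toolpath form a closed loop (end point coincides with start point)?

yes

Start point (G0): (1.00, -3.50). End point (last G1): the path returns to the start — closed.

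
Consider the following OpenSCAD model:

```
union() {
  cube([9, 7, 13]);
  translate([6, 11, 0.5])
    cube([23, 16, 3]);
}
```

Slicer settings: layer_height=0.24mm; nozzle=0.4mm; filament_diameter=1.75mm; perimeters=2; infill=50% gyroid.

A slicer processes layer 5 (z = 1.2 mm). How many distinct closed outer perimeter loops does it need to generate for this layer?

At z = 1.2 mm: the cube (footprint 9×7) is included at this height; the cube at (6, 11) (footprint 23×16) is included at this height; Merging all regions: the 2 present regions are separate (no shared area or edge), so areas and boundary lengths simply add and each stays a separate island — 2 connected regions. The result has 2 disconnected regions.

2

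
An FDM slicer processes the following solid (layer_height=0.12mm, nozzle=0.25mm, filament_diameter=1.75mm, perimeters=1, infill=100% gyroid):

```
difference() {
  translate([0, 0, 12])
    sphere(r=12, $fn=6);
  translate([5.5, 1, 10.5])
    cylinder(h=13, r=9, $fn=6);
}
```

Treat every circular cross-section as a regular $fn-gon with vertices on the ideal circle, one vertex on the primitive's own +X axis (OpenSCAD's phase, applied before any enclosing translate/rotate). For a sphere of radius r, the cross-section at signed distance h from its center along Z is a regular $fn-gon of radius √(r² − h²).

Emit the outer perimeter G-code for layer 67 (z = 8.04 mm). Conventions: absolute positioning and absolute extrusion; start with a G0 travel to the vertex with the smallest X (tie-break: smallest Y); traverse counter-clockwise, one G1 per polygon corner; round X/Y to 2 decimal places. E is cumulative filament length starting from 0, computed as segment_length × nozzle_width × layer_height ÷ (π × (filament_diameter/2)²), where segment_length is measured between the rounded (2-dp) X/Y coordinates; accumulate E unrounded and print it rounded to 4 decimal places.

At z = 8.04 mm: the r=12 sphere slices to a regular 6-gon of circumradius 11.328 (√(r²−h²) with h=3.96 from center); the cylinder at (5.5, 1) is absent (z outside [10.5, 23.5]); Subtracting the remaining from the first: none of the subtracted shapes is present at this height, so the r=12 sphere is unchanged — 1 connected region. The outline is a single polygon with 6 vertices. Extrusion per mm of travel: 0.25 × 0.12 / (π × 0.875²) = 0.012473. Accumulating E over each segment gives final E = 0.8477.

G0 X-11.33 Y0.00 Z8.04
G1 X-5.66 Y-9.81 E0.1413
G1 X5.66 Y-9.81 E0.2825
G1 X11.33 Y0.00 E0.4238
G1 X5.66 Y9.81 E0.5652
G1 X-5.66 Y9.81 E0.7063
G1 X-11.33 Y0.00 E0.8477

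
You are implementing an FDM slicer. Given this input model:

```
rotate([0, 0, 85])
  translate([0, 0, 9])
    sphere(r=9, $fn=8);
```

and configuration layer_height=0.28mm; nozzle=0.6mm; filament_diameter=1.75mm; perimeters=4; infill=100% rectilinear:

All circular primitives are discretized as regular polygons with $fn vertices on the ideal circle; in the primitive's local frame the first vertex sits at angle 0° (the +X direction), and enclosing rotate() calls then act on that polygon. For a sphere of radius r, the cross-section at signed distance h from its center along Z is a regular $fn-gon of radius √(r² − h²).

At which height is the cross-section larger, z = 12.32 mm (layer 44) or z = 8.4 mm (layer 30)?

Layer 44 (z = 12.32): the sphere: section is a regular 8-gon, circumradius = √(r²−h²) = √(9²−3.32²) = 8.365 (area = (8/2)·8.365²·sin(360°/8) = 197.93 mm²); (whole slice rotated 85° about Z — lengths, areas and connectivity unchanged). So its area = 197.93 mm². Layer 30 (z = 8.4): the sphere: section is a regular 8-gon, circumradius = √(r²−h²) = √(9²−0.6²) = 8.980 (area = (8/2)·8.980²·sin(360°/8) = 228.08 mm²); (rotated 85° about Z; rotation is an isometry so areas/perimeters/island counts are preserved). So its area = 228.08 mm². Layer 30 is larger (228.08 vs 197.93 mm²).

layer 30 (z = 8.4 mm)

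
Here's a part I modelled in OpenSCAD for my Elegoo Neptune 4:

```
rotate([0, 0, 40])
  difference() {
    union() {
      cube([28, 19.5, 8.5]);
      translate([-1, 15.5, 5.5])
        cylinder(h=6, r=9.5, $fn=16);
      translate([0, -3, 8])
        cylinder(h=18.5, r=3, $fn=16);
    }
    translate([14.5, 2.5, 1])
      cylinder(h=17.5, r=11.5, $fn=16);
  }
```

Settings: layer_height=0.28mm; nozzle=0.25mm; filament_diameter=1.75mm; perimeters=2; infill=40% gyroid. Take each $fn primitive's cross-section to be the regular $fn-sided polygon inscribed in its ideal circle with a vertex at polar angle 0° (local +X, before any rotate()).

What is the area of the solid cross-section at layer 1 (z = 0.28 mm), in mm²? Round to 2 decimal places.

546.00 mm²

At z = 0.28 mm: the 28×19.5 cube contributes its full rectangle (area 546.00 mm²); the cylinder at (-1, 15.5) is not intersected at this z (z outside [5.5, 11.5]); the cylinder at (0, -3) does not reach this height (z outside [8, 26.5]); Taking the union: only the 28×19.5 cube is present, so the union is just that shape — area = 546.00 mm²; the cylinder at (14.5, 2.5) is absent (z outside [1, 18.5]); Subtracting the remaining from the first: none of the subtracted shapes is present at this height, so the result so far is unchanged — area = 546.00 mm²; (rotated 40° about Z; rotation is an isometry so areas/perimeters/island counts are preserved). Overall, the cross-section is a single solid region. Net area = 546.00 mm².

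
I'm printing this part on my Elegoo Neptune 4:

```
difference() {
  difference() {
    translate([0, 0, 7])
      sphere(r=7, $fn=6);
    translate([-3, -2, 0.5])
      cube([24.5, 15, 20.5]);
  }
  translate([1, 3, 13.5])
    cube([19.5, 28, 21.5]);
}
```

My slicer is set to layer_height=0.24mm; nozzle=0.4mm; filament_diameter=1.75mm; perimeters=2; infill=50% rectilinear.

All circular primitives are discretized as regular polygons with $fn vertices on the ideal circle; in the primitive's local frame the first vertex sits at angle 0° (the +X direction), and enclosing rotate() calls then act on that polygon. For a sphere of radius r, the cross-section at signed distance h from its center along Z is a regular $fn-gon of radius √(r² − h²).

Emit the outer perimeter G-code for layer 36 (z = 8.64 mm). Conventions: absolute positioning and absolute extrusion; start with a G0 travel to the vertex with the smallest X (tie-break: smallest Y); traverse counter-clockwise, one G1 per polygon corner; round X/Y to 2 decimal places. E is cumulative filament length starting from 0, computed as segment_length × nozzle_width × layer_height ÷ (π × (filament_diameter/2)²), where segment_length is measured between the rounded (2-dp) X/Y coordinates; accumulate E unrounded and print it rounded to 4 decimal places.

At z = 8.64 mm: the r=7 sphere slices to a regular 6-gon of circumradius 6.805 (√(r²−h²) with h=1.64 from center); the cube at (-3, -2) (footprint 24.5×15) is included at this height; Taking the first minus the rest: starting from the r=7 sphere, the 24.5×15 cube at (-3, -2) partially overlaps it — only the 66.22 mm² overlap (of its 367.50 mm²) is removed, clipping the outline — 1 connected region; the cube at (1, 3) does not reach this height (z outside [13.5, 35]); After the difference (first − rest): none of the subtracted shapes is present at this height, so that combined region is unchanged — 1 connected region. The outline is a single polygon with 7 vertices. Extrusion per mm of travel: 0.4 × 0.24 / (π × 0.875²) = 0.039912. Accumulating E over each segment gives final E = 1.6701.

G0 X-6.81 Y0.00 Z8.64
G1 X-3.40 Y-5.89 E0.2716
G1 X3.40 Y-5.89 E0.5430
G1 X5.65 Y-2.00 E0.7224
G1 X-3.00 Y-2.00 E1.0676
G1 X-3.00 Y5.89 E1.3825
G1 X-3.40 Y5.89 E1.3985
G1 X-6.81 Y0.00 E1.6701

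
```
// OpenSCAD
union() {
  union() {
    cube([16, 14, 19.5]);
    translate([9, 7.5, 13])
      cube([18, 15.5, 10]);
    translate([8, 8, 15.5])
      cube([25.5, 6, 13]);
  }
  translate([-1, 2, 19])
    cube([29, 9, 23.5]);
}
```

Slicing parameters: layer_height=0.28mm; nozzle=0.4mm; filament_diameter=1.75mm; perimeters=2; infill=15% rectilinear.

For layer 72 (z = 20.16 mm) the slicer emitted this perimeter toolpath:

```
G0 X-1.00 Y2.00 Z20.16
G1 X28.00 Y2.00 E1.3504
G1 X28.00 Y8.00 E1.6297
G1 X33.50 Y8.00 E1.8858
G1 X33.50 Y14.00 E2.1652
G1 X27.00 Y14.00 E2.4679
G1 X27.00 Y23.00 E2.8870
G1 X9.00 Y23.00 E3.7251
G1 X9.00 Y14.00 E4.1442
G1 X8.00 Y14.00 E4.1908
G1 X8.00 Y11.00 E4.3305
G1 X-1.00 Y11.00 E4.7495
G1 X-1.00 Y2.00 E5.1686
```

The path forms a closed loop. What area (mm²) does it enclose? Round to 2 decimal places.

Apply the shoelace formula to the sequence of (X, Y) vertices; enclosed area = 516.00 mm².

516.00 mm²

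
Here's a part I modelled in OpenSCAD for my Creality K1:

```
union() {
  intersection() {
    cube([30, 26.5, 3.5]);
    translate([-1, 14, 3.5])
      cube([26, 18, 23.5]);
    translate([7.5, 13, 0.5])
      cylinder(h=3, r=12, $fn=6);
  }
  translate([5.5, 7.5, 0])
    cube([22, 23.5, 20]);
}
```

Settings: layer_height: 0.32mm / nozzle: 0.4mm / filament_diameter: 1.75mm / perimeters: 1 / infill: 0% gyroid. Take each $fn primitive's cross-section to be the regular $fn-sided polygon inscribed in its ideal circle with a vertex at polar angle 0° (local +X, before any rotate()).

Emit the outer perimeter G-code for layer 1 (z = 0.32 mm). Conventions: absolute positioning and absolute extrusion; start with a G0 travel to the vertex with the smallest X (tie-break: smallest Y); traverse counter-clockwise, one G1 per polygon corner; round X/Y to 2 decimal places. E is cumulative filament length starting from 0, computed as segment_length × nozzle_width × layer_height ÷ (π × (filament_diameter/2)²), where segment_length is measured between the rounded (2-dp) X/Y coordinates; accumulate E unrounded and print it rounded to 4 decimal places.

G0 X5.50 Y7.50 Z0.32
G1 X27.50 Y7.50 E1.1708
G1 X27.50 Y31.00 E2.4213
G1 X5.50 Y31.00 E3.5921
G1 X5.50 Y7.50 E4.8427

At z = 0.32 mm: the cube (footprint 30×26.5) is included at this height; the cube at (-1, 14) is absent (z outside [3.5, 27]); the cylinder at (7.5, 13) is absent (z outside [0.5, 3.5]); Taking the intersection: at least one operand is absent at this height, so nothing remains; the 22×23.5 cube at (5.5, 7.5) contributes its full rectangle; Merging all regions: only the 22×23.5 cube at (5.5, 7.5) is present, so the union is just that shape — 1 connected region. The outline is a single polygon with 4 vertices. Extrusion per mm of travel: 0.4 × 0.32 / (π × 0.875²) = 0.053216. Accumulating E over each segment gives final E = 4.8427.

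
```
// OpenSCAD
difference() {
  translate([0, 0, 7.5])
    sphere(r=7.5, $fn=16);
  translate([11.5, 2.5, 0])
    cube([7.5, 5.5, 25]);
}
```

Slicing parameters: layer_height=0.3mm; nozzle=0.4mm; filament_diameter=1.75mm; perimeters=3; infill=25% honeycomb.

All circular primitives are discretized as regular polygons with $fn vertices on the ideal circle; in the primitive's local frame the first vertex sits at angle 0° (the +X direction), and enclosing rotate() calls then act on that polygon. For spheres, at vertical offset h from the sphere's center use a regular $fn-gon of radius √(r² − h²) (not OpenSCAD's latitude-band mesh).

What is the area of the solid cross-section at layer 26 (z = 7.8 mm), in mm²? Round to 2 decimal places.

At z = 7.8 mm: the r=7.5 sphere slices to a regular 16-gon of circumradius 7.494 (√(r²−h²) with h=0.3 from center) (area = (16/2)·7.494²·sin(360°/16) = 171.93 mm²); the cube at (11.5, 2.5) is present — its section is the full 7.5×5.5 rectangle (area 41.25 mm²); Subtracting the remaining from the first: starting from the r=7.5 sphere (171.93 mm²), the 7.5×5.5 cube at (11.5, 2.5) misses the remaining region (no effect) — area = 171.93 mm². Overall, the cross-section is a single solid region. Net area = 171.93 mm².

171.93 mm²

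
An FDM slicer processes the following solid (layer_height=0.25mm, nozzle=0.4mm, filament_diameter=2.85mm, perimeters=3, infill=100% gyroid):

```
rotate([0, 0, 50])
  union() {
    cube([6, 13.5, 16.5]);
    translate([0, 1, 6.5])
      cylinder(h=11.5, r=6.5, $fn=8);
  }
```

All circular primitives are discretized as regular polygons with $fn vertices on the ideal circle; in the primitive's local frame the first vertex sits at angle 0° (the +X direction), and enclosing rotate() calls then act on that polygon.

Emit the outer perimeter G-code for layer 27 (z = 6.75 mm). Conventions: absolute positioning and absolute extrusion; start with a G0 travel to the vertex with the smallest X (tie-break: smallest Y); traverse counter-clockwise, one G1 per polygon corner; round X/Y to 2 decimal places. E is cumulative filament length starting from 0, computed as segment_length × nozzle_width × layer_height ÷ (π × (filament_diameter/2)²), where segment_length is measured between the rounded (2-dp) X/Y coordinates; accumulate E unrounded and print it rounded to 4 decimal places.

G0 X-10.34 Y8.68 Z6.75
G1 X-5.75 Y4.82 E0.0940
G1 X-7.24 Y0.08 E0.1719
G1 X-4.94 Y-4.34 E0.2500
G1 X-0.20 Y-5.83 E0.3279
G1 X4.21 Y-3.54 E0.4058
G1 X5.71 Y1.21 E0.4839
G1 X3.41 Y5.62 E0.5618
G1 X2.17 Y6.01 E0.5822
G1 X-6.48 Y13.27 E0.7592
G1 X-10.34 Y8.68 E0.8532

At z = 6.75 mm: the cube is present — its section is the full 6×13.5 rectangle; the cylinder at (0, 1): section is a regular 8-gon, circumradius r=6.5; Taking the union: the regions partially overlap (shared area 35.57 mm²), so overlapping operands fuse into one piece — 1 connected region; (rotated 50° about Z; rotation is an isometry so areas/perimeters/island counts are preserved). The outline is a single polygon with 10 vertices. Extrusion per mm of travel: 0.4 × 0.25 / (π × 1.425²) = 0.015675. Accumulating E over each segment gives final E = 0.8532.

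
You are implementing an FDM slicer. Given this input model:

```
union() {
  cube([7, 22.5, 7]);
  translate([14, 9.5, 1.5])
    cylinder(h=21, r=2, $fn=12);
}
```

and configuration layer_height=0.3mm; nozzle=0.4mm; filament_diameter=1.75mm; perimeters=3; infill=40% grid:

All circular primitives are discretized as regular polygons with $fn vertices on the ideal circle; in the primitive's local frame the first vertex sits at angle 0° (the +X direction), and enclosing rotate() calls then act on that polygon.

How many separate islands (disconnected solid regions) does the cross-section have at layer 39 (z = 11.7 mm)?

At z = 11.7 mm: the cube is absent (z outside [0, 7]); the cylinder at (14, 9.5): section is a regular 12-gon, circumradius r=2; Taking the union: only the r=2 cylinder at (14, 9.5) is present, so the union is just that shape — 1 connected region. Overall, the cross-section is a single solid region. Island count = 1.

1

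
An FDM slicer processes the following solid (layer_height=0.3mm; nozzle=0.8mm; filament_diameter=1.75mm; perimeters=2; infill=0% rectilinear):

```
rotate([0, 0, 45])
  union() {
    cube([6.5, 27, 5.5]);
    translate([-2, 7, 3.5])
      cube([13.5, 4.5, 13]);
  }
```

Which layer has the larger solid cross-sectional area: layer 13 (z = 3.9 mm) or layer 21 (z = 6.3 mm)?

layer 13 (z = 3.9 mm)

Layer 13 (z = 3.9): the cube (footprint 6.5×27) is included at this height (area 175.50 mm²); the 13.5×4.5 cube at (-2, 7) contributes its full rectangle (area 60.75 mm²); Taking the union: the regions partially overlap — summed areas 236.25 mm² minus the doubly-counted overlap 29.25 mm² gives 207.00 mm² — area = 207.00 mm²; (rotated 45° about Z; rotation is an isometry so areas/perimeters/island counts are preserved). So its area = 207.00 mm². Layer 21 (z = 6.3): the cube does not reach this height (z outside [0, 5.5]); the cube at (-2, 7) is present — its section is the full 13.5×4.5 rectangle (area 60.75 mm²); Merging all regions: only the 13.5×4.5 cube at (-2, 7) is present, so the union is just that shape — area = 60.75 mm²; (rotated 45° about Z; rotation is an isometry so areas/perimeters/island counts are preserved). So its area = 60.75 mm². Layer 13 is larger (207.00 vs 60.75 mm²).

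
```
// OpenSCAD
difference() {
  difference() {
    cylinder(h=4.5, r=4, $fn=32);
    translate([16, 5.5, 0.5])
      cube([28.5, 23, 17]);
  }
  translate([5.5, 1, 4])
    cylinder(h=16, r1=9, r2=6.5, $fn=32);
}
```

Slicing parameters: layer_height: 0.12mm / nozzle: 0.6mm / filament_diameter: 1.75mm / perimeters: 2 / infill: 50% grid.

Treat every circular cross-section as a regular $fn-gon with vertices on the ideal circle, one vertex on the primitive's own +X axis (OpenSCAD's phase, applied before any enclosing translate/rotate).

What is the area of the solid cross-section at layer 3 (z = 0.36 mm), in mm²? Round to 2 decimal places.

At z = 0.36 mm: the r=4 cylinder gives a regular 32-gon of circumradius 4 (constant along its height) (area = (32/2)·4.000²·sin(360°/32) = 49.94 mm²); the cube at (16, 5.5) is not intersected at this z (z outside [0.5, 17.5]); After the difference (first − rest): none of the subtracted shapes is present at this height, so the r=4 cylinder is unchanged — area = 49.94 mm²; the cone at (5.5, 1) is not intersected at this z (z outside [4, 20]); Taking the first minus the rest: none of the subtracted shapes is present at this height, so that combined region is unchanged — area = 49.94 mm². Overall, the cross-section is a single solid region. Net area = 49.94 mm².

49.94 mm²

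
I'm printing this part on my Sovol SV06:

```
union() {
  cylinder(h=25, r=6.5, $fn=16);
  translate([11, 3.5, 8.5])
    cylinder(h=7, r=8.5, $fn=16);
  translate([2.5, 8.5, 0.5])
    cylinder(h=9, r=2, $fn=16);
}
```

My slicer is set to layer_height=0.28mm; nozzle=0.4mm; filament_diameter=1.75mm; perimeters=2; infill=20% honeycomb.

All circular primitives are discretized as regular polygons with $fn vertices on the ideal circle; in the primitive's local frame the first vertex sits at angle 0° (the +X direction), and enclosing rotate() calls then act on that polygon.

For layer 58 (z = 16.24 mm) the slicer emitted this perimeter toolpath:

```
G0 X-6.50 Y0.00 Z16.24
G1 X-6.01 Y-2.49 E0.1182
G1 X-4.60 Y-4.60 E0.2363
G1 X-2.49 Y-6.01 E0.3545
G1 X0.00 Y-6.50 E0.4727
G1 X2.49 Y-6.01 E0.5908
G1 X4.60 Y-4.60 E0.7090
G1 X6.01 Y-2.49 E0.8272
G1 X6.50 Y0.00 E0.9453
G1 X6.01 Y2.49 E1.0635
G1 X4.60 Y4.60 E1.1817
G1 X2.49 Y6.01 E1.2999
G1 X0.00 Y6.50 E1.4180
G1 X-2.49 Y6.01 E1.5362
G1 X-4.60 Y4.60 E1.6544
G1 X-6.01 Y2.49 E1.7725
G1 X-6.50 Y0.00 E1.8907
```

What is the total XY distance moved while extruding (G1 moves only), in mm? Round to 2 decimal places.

Sum the Euclidean lengths of each G1 segment: total = 40.60 mm.

40.60 mm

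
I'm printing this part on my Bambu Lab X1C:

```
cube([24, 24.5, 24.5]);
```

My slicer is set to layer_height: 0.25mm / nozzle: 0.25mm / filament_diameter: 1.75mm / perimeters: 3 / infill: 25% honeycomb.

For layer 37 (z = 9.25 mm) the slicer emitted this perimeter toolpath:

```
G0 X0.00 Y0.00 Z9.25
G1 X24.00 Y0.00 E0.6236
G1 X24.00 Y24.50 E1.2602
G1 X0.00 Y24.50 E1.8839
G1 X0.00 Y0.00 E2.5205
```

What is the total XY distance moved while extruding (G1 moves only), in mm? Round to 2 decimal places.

97.00 mm

Sum the Euclidean lengths of each G1 segment: total = 97.00 mm.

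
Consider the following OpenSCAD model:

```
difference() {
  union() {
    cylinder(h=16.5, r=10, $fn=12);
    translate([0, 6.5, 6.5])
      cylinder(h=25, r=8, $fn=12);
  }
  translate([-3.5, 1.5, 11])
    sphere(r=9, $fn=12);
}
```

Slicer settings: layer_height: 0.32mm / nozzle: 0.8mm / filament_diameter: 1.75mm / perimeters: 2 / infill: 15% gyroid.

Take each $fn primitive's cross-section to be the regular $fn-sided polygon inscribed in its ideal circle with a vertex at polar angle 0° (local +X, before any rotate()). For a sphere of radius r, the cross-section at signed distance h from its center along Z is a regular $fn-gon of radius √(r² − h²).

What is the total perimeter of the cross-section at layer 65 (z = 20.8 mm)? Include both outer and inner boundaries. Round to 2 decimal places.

49.69 mm

At z = 20.8 mm: the cylinder is absent (z outside [0, 16.5]); the r=8 cylinder at (0, 6.5) contributes a regular 12-gon of circumradius 8 (perimeter = 2·12·8.000·sin(180°/12) = 49.69 mm); Merging all regions: only the r=8 cylinder at (0, 6.5) is present, so the union is just that shape — boundary = 49.69 mm; the sphere at (-3.5, 1.5) does not reach this height (|z−center|=9.800 > r=9); After the difference (first − rest): none of the subtracted shapes is present at this height, so the result so far is unchanged — boundary = 49.69 mm. Overall, the cross-section is a single solid region. Total boundary length (outer) = 49.69 mm.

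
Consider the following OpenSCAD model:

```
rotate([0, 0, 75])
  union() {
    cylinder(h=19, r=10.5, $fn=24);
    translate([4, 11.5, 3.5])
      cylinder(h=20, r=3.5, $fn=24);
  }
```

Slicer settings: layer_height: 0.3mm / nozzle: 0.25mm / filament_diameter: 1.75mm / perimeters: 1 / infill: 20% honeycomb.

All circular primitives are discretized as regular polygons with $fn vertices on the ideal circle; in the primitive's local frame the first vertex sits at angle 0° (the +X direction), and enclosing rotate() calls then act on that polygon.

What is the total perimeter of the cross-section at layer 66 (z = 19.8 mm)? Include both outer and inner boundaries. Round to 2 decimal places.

At z = 19.8 mm: the cylinder is absent (z outside [0, 19]); the r=3.5 cylinder at (4, 11.5) contributes a regular 24-gon of circumradius 3.5 (perimeter = 2·24·3.500·sin(180°/24) = 21.93 mm); Combining (union): only the r=3.5 cylinder at (4, 11.5) is present, so the union is just that shape — boundary = 21.93 mm; (rotated 75° about Z; rotation is an isometry so areas/perimeters/island counts are preserved). Overall, the cross-section is a single solid region. Total boundary length (outer) = 21.93 mm.

21.93 mm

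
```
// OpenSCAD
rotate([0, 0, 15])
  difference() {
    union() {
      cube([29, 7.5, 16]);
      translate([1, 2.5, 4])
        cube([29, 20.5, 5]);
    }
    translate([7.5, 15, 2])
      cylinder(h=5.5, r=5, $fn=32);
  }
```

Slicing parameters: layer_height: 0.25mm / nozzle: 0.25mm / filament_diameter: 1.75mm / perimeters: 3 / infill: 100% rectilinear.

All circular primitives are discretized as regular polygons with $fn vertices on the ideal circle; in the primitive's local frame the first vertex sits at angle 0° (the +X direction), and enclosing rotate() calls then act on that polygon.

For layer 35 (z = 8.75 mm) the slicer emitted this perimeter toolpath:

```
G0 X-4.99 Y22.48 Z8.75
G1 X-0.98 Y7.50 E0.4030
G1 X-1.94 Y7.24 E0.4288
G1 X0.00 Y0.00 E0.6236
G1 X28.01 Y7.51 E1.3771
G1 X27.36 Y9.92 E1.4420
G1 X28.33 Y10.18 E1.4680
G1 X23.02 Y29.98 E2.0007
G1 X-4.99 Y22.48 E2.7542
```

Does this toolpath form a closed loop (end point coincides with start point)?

Start point (G0): (-4.99, 22.48). End point (last G1): the path returns to the start — closed.

yes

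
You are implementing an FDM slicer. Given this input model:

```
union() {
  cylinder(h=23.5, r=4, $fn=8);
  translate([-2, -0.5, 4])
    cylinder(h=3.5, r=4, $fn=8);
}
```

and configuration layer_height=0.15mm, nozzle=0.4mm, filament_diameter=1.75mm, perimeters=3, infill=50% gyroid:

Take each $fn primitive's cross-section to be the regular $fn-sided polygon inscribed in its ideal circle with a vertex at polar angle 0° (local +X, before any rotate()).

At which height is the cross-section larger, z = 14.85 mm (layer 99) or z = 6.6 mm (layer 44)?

Layer 99 (z = 14.85): the r=4 cylinder gives a regular 8-gon of circumradius 4 (constant along its height) (area = (8/2)·4.000²·sin(360°/8) = 45.25 mm²); the cylinder at (-2, -0.5) does not reach this height (z outside [4, 7.5]); Merging all regions: only the r=4 cylinder is present, so the union is just that shape — area = 45.25 mm². So its area = 45.25 mm². Layer 44 (z = 6.6): the cylinder: section is a regular 8-gon, circumradius r=4 (area = (8/2)·4.000²·sin(360°/8) = 45.25 mm²); the r=4 cylinder at (-2, -0.5) contributes a regular 8-gon of circumradius 4 (area = (8/2)·4.000²·sin(360°/8) = 45.25 mm²); Merging all regions: the regions partially overlap — summed areas 90.51 mm² minus the doubly-counted overlap 29.78 mm² gives 60.73 mm² — area = 60.73 mm². So its area = 60.73 mm². Layer 44 is larger (60.73 vs 45.25 mm²).

layer 44 (z = 6.6 mm)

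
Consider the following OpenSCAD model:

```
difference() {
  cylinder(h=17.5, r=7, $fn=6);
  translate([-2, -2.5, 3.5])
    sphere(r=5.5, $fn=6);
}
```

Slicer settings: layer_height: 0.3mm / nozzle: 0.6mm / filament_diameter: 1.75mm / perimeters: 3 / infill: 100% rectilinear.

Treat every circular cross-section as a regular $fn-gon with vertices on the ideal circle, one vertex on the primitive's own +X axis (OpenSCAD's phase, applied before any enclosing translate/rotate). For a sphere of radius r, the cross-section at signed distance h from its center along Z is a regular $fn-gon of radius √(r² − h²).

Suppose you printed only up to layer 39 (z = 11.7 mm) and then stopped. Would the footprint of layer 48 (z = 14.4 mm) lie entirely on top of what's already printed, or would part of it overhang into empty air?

entirely on top

Compare the two slices. At z = 11.7: the r=7 cylinder contributes a regular 6-gon of circumradius 7 (area = (6/2)·7.000²·sin(360°/6) = 127.31 mm²); the sphere at (-2, -2.5) does not reach this height (|z−center|=8.200 > r=5.5); Subtracting the remaining from the first: none of the subtracted shapes is present at this height, so the r=7 cylinder is unchanged — area = 127.31 mm². At z = 14.4: the r=7 cylinder gives a regular 6-gon of circumradius 7 (constant along its height) (area = (6/2)·7.000²·sin(360°/6) = 127.31 mm²); the sphere at (-2, -2.5) does not reach this height (|z−center|=10.900 > r=5.5); Taking the first minus the rest: none of the subtracted shapes is present at this height, so the r=7 cylinder is unchanged — area = 127.31 mm². Checking containment: the cross-section at z = 14.4 is a subset of the cross-section at z = 11.7.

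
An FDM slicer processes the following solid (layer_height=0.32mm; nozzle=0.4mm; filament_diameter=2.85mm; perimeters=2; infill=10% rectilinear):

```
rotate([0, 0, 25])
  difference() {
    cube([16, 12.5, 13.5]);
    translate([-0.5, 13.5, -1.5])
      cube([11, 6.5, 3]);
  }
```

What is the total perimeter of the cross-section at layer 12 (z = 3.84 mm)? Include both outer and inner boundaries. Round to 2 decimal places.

At z = 3.84 mm: the 16×12.5 cube contributes its full rectangle (perimeter 57.00 mm); the cube at (-0.5, 13.5) is absent (z outside [-1.5, 1.5]); Subtracting the remaining from the first: none of the subtracted shapes is present at this height, so the 16×12.5 cube is unchanged — boundary = 57.00 mm; (whole slice rotated 25° about Z — lengths, areas and connectivity unchanged). Overall, the cross-section is a single solid region. Total boundary length (outer) = 57.00 mm.

57.00 mm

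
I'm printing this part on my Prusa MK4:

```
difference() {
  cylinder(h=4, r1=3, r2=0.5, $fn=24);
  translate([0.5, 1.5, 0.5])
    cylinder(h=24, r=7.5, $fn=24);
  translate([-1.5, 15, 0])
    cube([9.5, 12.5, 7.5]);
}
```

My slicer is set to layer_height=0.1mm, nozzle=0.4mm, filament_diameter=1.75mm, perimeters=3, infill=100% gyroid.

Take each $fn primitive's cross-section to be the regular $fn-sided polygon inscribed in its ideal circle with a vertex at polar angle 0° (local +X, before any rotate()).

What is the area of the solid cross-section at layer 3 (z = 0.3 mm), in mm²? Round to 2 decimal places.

24.57 mm²

At z = 0.3 mm: the cone (r1=3→r2=0.5) has section circumradius 2.812 here — a regular 24-gon (area = (24/2)·2.812²·sin(360°/24) = 24.57 mm²); the cylinder at (0.5, 1.5) is not intersected at this z (z outside [0.5, 24.5]); the cube at (-1.5, 15) is present — its section is the full 9.5×12.5 rectangle (area 118.75 mm²); Taking the first minus the rest: starting from the cone (24.57 mm²), the 9.5×12.5 cube at (-1.5, 15) misses the remaining region (no effect) — area = 24.57 mm². Overall, the cross-section is a single solid region. Net area = 24.57 mm².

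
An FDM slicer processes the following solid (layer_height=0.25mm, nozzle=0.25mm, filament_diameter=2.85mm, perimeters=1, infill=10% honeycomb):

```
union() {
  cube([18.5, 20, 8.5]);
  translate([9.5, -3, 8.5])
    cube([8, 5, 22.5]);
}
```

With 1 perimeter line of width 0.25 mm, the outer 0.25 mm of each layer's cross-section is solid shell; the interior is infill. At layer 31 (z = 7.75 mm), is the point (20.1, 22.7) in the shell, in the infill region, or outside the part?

outside

At z = 7.75 mm: the cube is present — its section is the full 18.5×20 rectangle; the cube at (9.5, -3) is absent (z outside [8.5, 31]); Merging all regions: only the 18.5×20 cube is present, so the union is just that shape — 1 connected region. Overall, the cross-section is a single solid region. The nearest boundary edge runs (18.50, 0.00)→(18.50, 20.00); distance from the point to it = 3.14 mm. The point is not inside any of the regions above, so it lies outside the cross-section (3.14 mm from the nearest boundary).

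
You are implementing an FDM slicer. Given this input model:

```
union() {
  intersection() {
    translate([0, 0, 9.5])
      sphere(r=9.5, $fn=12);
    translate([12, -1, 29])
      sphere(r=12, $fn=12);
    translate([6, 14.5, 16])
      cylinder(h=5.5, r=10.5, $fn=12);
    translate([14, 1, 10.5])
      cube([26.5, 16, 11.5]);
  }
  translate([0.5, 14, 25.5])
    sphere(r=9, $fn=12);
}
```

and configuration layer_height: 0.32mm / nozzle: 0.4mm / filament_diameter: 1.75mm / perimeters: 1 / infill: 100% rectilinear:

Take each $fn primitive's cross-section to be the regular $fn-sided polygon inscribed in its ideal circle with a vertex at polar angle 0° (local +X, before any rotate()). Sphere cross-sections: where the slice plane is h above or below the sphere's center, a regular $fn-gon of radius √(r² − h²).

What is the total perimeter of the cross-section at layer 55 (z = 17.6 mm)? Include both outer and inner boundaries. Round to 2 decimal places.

26.78 mm

At z = 17.6 mm: the r=9.5 sphere slices to a regular 12-gon of circumradius 4.964 (√(r²−h²) with h=8.1 from center) (perimeter = 2·12·4.964·sin(180°/12) = 30.83 mm); the r=12 sphere at (12, -1) contributes a regular 12-gon of circumradius √(12²−11.4²) = 3.747 (perimeter = 2·12·3.747·sin(180°/12) = 23.28 mm); the r=10.5 cylinder at (6, 14.5) contributes a regular 12-gon of circumradius 10.5 (perimeter = 2·12·10.500·sin(180°/12) = 65.22 mm); the cube at (14, 1) is present — its section is the full 26.5×16 rectangle (perimeter 85.00 mm); Taking the intersection: the r=12 sphere at (12, -1) does not overlap the r=9.5 sphere (empty); the r=10.5 cylinder at (6, 14.5) does not overlap the running intersection (empty); the 26.5×16 cube at (14, 1) does not overlap the running intersection (empty) — nothing remains; the sphere at (0.5, 14): section is a regular 12-gon, circumradius = √(r²−h²) = √(9²−7.9²) = 4.312 (perimeter = 2·12·4.312·sin(180°/12) = 26.78 mm); Combining (union): only the r=9 sphere at (0.5, 14) is present, so the union is just that shape — boundary = 26.78 mm. Overall, the cross-section is a single solid region. Total boundary length (outer) = 26.78 mm.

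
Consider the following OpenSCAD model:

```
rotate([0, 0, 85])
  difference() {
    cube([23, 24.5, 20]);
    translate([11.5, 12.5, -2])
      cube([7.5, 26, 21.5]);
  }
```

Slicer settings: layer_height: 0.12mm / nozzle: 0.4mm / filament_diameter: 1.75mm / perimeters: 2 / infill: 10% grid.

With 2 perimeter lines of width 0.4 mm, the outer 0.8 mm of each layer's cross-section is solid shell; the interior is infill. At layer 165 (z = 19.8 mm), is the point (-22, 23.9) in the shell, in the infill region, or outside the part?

At z = 19.8 mm: the 23×24.5 cube contributes its full rectangle; the cube at (11.5, 12.5) is absent (z outside [-2, 19.5]); After the difference (first − rest): none of the subtracted shapes is present at this height, so the 23×24.5 cube is unchanged — 1 connected region; (whole slice rotated 85° about Z — lengths, areas and connectivity unchanged). Overall, the cross-section is a single solid region. Undo the 85° rotation: the query point maps to (21.892, 23.999) in the un-rotated model frame. The nearest boundary edge runs (23.00, 24.50)→(0.00, 24.50); distance from the point to it = 0.50 mm. The point is inside the cross-section, 0.50 mm from the nearest boundary — within the 0.8 mm shell band (2 × 0.4).

shell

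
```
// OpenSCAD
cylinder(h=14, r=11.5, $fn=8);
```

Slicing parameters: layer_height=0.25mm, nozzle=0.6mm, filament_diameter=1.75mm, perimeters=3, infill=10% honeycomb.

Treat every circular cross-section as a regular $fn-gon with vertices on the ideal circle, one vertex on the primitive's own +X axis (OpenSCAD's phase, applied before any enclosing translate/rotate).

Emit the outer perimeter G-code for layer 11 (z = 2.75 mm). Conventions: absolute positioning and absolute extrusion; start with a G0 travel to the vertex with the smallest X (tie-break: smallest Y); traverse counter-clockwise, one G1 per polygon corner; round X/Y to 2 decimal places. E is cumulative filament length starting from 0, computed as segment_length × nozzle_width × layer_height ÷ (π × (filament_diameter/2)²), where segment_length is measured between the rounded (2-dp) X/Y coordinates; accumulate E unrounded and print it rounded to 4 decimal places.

At z = 2.75 mm: the r=11.5 cylinder contributes a regular 8-gon of circumradius 11.5. The outline is a single polygon with 8 vertices. Extrusion per mm of travel: 0.6 × 0.25 / (π × 0.875²) = 0.062363. Accumulating E over each segment gives final E = 4.3907.

G0 X-11.50 Y0.00 Z2.75
G1 X-8.13 Y-8.13 E0.5488
G1 X0.00 Y-11.50 E1.0977
G1 X8.13 Y-8.13 E1.6465
G1 X11.50 Y0.00 E2.1954
G1 X8.13 Y8.13 E2.7442
G1 X0.00 Y11.50 E3.2930
G1 X-8.13 Y8.13 E3.8419
G1 X-11.50 Y0.00 E4.3907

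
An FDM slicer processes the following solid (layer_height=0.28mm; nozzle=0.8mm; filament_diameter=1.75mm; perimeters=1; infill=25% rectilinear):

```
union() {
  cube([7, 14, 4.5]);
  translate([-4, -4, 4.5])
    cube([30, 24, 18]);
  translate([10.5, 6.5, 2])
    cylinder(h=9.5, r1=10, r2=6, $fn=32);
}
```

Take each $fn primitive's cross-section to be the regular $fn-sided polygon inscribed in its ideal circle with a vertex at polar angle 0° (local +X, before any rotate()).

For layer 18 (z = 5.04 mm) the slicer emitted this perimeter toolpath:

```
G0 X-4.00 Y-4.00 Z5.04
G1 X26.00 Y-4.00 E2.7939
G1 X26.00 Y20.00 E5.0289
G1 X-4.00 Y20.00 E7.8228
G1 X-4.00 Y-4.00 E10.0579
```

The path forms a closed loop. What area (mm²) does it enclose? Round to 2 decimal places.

Apply the shoelace formula to the sequence of (X, Y) vertices; enclosed area = 720.00 mm².

720.00 mm²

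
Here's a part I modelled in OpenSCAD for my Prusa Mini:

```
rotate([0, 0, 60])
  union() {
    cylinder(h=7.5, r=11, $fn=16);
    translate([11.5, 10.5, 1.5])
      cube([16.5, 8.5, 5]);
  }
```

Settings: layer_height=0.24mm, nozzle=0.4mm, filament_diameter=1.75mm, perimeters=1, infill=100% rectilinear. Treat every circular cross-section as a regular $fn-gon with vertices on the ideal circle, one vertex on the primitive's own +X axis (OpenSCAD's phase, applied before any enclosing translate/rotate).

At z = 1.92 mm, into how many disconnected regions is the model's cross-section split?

At z = 1.92 mm: the cylinder: section is a regular 16-gon, circumradius r=11; the cube at (11.5, 10.5) is present — its section is the full 16.5×8.5 rectangle; Taking the union: the 2 present regions are separate (no shared area or edge), so areas and boundary lengths simply add and each stays a separate island — 2 connected regions; (whole slice rotated 60° about Z — lengths, areas and connectivity unchanged). The result has 2 disconnected regions.

2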